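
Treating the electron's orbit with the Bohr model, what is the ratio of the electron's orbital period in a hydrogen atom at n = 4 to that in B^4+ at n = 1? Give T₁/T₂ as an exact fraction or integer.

1600

T ∝ Z^-2 · n^3
T₁/T₂ = (1/5)^-2 · (4/1)^3 = 1600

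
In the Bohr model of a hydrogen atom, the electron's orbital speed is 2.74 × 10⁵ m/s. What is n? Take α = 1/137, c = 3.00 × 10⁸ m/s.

v_n = Zαc/n ⇒ n = Zαc/v = 1 × 0.00730 × 3.00 × 10⁸ / 2.74 × 10⁵ ≈ 7.99
n = 8

8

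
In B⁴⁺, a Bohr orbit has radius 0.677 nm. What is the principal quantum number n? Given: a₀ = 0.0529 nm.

r_n = n²a₀/Z ⇒ n² = rZ/a₀ = 0.677 × 5 / 0.0529 ≈ 63.99
n = 8

8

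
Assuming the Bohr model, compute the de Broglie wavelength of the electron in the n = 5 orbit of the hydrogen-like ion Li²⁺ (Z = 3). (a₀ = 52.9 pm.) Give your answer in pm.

The Bohr quantisation condition is nλ = 2πr_n.
r_n = n²a₀/Z = 441 pm
λ = 2πr_n/n = 2π·441/5 = 554 pm

554 pm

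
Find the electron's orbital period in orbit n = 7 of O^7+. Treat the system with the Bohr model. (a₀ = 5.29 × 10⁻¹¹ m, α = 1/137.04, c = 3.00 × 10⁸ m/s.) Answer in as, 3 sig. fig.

r = n²a₀/Z = 7²·5.29 × 10⁻¹¹/8 = 3.24 × 10⁻¹⁰ m
v = Zαc/n = 8·0.00730·3.00 × 10⁸/7 = 2.50 × 10⁶ m/s
T = 2πr/v = 8.14 × 10⁻¹⁶ s = 814 as

814 as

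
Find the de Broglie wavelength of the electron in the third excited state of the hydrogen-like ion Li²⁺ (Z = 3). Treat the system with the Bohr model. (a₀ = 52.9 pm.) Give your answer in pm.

443 pm

The Bohr quantisation condition is nλ = 2πr_n.
r_n = n²a₀/Z = 282 pm
λ = 2πr_n/n = 2π·282/4 = 443 pm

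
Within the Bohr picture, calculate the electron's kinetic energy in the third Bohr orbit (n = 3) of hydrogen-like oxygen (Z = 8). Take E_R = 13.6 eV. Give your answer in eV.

96.7 eV

For a Coulomb orbit the virial theorem gives K = −E_n.
E_n = −E_R·Z²/n², so K = E_R·Z²/n² = 13.6 × 8²/3² = 96.7 eV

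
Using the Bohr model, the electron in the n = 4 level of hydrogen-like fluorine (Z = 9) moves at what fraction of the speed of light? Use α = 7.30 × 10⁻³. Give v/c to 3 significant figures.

v_n = Zαc/n, so v/c = Zα/n = 9 × 0.00730 / 4 = 0.0164

0.0164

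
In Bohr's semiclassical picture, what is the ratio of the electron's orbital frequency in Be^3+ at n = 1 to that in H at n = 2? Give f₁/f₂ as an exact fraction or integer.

128

f ∝ Z^2 · n^-3
f₁/f₂ = (4/1)^2 · (1/2)^-3 = 128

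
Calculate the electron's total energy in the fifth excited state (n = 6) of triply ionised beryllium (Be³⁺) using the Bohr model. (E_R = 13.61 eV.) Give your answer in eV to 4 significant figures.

E_n = −E_R·Z²/n² = −13.61 × 4²/6² = -6.049 eV

-6.049 eV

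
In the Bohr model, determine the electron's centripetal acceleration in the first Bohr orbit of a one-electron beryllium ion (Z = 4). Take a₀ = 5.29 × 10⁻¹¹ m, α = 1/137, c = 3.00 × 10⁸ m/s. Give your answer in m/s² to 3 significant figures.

5.80 × 10²⁴ m/s²

r = n²a₀/Z = 1.32 × 10⁻¹¹ m, v = Zαc/n = 8.76 × 10⁶ m/s
a = v²/r = (8.76 × 10⁶)² / 1.32 × 10⁻¹¹ = 5.80 × 10²⁴ m/s²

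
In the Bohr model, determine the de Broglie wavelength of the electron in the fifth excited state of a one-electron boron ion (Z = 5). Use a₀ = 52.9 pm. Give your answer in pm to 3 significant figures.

399 pm

The Bohr quantisation condition is nλ = 2πr_n.
r_n = n²a₀/Z = 381 pm
λ = 2πr_n/n = 2π·381/6 = 399 pm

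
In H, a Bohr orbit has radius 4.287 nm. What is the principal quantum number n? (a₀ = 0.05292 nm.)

r_n = n²a₀/Z ⇒ n² = rZ/a₀ = 4.287 × 1 / 0.05292 ≈ 81.01
n = 9

9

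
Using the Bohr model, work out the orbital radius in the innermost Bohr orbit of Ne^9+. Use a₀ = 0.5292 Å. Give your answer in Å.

r_n = n²a₀/Z = 1² × 0.5292 / 10
    = 1 × 0.5292 / 10 = 0.05292 Å

0.05292 Å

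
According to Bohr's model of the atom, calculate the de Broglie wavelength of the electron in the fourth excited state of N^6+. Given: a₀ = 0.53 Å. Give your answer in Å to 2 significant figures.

The Bohr quantisation condition is nλ = 2πr_n.
r_n = n²a₀/Z = 1.9 Å
λ = 2πr_n/n = 2π·1.9/5 = 2.4 Å

2.4 Å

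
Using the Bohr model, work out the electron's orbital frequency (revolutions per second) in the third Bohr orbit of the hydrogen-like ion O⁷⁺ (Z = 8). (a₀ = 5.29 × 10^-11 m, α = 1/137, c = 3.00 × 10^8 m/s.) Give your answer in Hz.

r = n²a₀/Z = 5.95 × 10^-11 m, v = Zαc/n = 5.84 × 10^6 m/s
f = v/(2πr) = 1.56 × 10^16 Hz

1.56 × 10^16 Hz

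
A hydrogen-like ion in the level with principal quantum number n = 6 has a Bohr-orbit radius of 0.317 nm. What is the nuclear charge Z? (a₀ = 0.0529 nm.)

r_n = n²a₀/Z ⇒ Z = n²a₀/r = 6² × 0.0529 / 0.317 ≈ 6.01
Z = 6

6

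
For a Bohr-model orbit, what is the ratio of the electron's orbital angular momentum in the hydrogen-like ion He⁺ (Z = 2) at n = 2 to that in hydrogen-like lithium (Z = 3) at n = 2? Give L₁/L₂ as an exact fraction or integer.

L = nℏ is independent of Z.
L₁/L₂ = n₁/n₂ = 2/2 = 1

1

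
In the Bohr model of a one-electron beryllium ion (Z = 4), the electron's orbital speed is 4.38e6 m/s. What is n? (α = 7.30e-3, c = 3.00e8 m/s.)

v_n = Zαc/n ⇒ n = Zαc/v = 4 × 0.00730 × 3.00e8 / 4.38e6 ≈ 2.00
n = 2

2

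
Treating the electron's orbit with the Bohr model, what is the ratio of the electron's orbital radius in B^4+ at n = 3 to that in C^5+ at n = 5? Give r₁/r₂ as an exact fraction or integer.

54/125

r ∝ Z^-1 · n^2
r₁/r₂ = (5/6)^-1 · (3/5)^2 = 54/125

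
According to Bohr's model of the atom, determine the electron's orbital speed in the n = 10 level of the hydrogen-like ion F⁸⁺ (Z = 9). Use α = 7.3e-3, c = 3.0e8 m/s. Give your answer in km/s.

v_n = Zαc/n = 9 × 0.0073 × 3.0e8 / 10
    = 2000 km/s

2000 km/s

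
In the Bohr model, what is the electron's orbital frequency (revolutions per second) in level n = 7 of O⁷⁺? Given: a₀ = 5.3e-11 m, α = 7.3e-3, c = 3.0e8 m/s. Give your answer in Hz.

r = n²a₀/Z = 3.2e-10 m, v = Zαc/n = 2.5e6 m/s
f = v/(2πr) = 1.2e15 Hz

1.2e15 Hz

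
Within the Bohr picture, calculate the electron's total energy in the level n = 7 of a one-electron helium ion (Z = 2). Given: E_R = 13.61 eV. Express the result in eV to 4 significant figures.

E_n = −E_R·Z²/n² = −13.61 × 2²/7² = -1.111 eV

-1.111 eV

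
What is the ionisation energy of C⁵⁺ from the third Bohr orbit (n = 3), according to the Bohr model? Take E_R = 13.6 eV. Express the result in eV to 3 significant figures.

E_n = −E_R·Z²/n² = −13.6 × 6²/3² eV = -54.4 eV
Ionisation energy = −E_n = 54.4 eV

54.4 eV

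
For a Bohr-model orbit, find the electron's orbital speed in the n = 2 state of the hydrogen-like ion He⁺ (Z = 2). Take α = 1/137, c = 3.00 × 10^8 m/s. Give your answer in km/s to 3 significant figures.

2190 km/s

v_n = Zαc/n = 2 × 0.00730 × 3.00 × 10^8 / 2
    = 2190 km/s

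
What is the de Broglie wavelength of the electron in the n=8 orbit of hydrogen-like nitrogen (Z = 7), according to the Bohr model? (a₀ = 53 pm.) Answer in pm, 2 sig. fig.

The Bohr quantisation condition is nλ = 2πr_n.
r_n = n²a₀/Z = 480 pm
λ = 2πr_n/n = 2π·480/8 = 380 pm

380 pm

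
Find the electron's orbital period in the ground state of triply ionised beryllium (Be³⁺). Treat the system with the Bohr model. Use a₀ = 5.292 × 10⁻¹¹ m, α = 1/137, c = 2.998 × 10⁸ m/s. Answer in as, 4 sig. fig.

9.497 as

r = n²a₀/Z = 1²·5.292 × 10⁻¹¹/4 = 1.323 × 10⁻¹¹ m
v = Zαc/n = 4·0.007299·2.998 × 10⁸/1 = 8.753 × 10⁶ m/s
T = 2πr/v = 9.497 × 10⁻¹⁸ s = 9.497 as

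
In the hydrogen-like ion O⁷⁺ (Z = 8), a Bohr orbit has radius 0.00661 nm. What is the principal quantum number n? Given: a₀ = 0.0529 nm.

r_n = n²a₀/Z ⇒ n² = rZ/a₀ = 0.00661 × 8 / 0.0529 ≈ 1.00
n = 1

1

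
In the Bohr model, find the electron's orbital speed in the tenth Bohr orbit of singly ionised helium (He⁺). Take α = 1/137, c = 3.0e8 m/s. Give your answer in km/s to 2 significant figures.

v_n = Zαc/n = 2 × 0.0073 × 3.0e8 / 10
    = 440 km/s

440 km/s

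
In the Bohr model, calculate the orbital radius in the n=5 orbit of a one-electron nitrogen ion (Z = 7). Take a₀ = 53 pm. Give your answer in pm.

r_n = n²a₀/Z = 5² × 53 / 7
    = 25 × 53 / 7 = 190 pm

190 pm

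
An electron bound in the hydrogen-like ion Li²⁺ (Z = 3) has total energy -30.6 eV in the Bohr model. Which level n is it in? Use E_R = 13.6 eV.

2

E_n = −E_R Z²/n² ⇒ n² = E_R Z²/(−E_n) = 13.6 × 3² / 30.6 ≈ 4.00
n = 2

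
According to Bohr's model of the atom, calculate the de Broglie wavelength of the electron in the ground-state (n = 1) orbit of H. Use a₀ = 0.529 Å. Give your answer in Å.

3.32 Å

The Bohr quantisation condition is nλ = 2πr_n.
r_n = n²a₀/Z = 0.529 Å
λ = 2πr_n/n = 2π·0.529/1 = 3.32 Å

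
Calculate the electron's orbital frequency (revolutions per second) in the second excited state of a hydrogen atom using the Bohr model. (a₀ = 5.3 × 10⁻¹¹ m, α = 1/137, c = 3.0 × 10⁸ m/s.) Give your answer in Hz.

2.4 × 10¹⁴ Hz

r = n²a₀/Z = 4.8 × 10⁻¹⁰ m, v = Zαc/n = 7.3 × 10⁵ m/s
f = v/(2πr) = 2.4 × 10¹⁴ Hz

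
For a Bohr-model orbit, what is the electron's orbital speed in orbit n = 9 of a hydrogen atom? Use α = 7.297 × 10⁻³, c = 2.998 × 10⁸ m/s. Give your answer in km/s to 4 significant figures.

v_n = Zαc/n = 1 × 0.007297 × 2.998 × 10⁸ / 9
    = 243.1 km/s

243.1 km/s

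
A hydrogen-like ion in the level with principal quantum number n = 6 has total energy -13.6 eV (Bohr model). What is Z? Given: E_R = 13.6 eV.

6

E_n = −E_R Z²/n² ⇒ Z² = −E_n n²/E_R = 13.6 × 6² / 13.6 ≈ 36.00
Z = 6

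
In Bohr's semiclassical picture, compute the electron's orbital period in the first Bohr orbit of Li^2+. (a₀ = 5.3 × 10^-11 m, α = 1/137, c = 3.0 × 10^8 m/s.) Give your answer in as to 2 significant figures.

r = n²a₀/Z = 1²·5.3 × 10^-11/3 = 1.8 × 10^-11 m
v = Zαc/n = 3·0.0073·3.0 × 10^8/1 = 6.6 × 10^6 m/s
T = 2πr/v = 1.7 × 10^-17 s = 17 as

17 as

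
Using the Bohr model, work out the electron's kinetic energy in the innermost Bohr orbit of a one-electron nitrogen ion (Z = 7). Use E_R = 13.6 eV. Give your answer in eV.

For a Coulomb orbit the virial theorem gives K = −E_n.
E_n = −E_R·Z²/n², so K = E_R·Z²/n² = 13.6 × 7²/1² = 666 eV

666 eV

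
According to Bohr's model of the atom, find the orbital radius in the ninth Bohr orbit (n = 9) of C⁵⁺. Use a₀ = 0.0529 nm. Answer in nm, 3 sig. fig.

0.714 nm

r_n = n²a₀/Z = 9² × 0.0529 / 6
    = 81 × 0.0529 / 6 = 0.714 nm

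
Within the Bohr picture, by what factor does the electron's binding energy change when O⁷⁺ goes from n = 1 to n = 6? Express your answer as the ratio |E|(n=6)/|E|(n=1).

1/36

|E| ∝ Z^2 · n^-2; with Z fixed, |E| ∝ n^-2.
|E|(n=6)/|E|(n=1) = (6/1)^-2 = 1/36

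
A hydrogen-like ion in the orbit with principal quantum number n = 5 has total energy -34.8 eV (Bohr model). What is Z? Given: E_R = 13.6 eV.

E_n = −E_R Z²/n² ⇒ Z² = −E_n n²/E_R = 34.8 × 5² / 13.6 ≈ 63.97
Z = 8

8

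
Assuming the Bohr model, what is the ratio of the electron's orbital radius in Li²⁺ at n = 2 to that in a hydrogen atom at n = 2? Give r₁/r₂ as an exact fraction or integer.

r ∝ Z^-1 · n^2
r₁/r₂ = (3/1)^-1 · (2/2)^2 = 1/3

1/3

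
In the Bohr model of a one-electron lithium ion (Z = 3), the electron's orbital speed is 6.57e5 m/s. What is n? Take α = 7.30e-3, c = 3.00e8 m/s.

v_n = Zαc/n ⇒ n = Zαc/v = 3 × 0.00730 × 3.00e8 / 6.57e5 ≈ 10.00
n = 10

10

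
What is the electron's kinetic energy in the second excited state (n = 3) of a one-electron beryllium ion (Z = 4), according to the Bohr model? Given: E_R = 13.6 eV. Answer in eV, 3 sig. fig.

For a Coulomb orbit the virial theorem gives K = −E_n.
E_n = −E_R·Z²/n², so K = E_R·Z²/n² = 13.6 × 4²/3² = 24.2 eV

24.2 eV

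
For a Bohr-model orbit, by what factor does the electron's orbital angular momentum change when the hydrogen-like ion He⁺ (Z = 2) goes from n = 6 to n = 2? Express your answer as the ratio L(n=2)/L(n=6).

L = nℏ depends only on n, so L ∝ n.
L(n=2)/L(n=6) = (2/6)^1 = 1/3

1/3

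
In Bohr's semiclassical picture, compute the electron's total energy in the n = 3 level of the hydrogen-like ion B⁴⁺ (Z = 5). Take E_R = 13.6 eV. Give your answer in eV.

-37.8 eV

E_n = −E_R·Z²/n² = −13.6 × 5²/3² = -37.8 eV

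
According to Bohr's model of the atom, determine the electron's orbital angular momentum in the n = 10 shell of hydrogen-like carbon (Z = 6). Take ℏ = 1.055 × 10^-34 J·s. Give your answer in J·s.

1.055 × 10^-33 J·s

L_n = nℏ = 10 × 1.055 × 10^-34 = 1.055 × 10^-33 J·s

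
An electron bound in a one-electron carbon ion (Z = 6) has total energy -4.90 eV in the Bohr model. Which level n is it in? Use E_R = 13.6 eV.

10

E_n = −E_R Z²/n² ⇒ n² = E_R Z²/(−E_n) = 13.6 × 6² / 4.90 ≈ 99.92
n = 10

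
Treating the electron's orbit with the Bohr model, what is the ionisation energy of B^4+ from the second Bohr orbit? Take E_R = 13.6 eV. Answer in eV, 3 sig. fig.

E_n = −E_R·Z²/n² = −13.6 × 5²/2² eV = -85.0 eV
Ionisation energy = −E_n = 85.0 eV

85.0 eV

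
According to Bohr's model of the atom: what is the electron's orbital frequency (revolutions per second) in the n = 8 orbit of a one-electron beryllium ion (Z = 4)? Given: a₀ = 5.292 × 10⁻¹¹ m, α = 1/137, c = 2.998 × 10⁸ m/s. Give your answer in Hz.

r = n²a₀/Z = 8.467 × 10⁻¹⁰ m, v = Zαc/n = 1.094 × 10⁶ m/s
f = v/(2πr) = 2.057 × 10¹⁴ Hz

2.057 × 10¹⁴ Hz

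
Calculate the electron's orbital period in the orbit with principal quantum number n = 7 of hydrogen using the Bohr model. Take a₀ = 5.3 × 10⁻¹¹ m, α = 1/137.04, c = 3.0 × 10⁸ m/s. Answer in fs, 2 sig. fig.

r = n²a₀/Z = 7²·5.3 × 10⁻¹¹/1 = 2.6 × 10⁻⁹ m
v = Zαc/n = 1·0.0073·3.0 × 10⁸/7 = 3.1 × 10⁵ m/s
T = 2πr/v = 5.2 × 10⁻¹⁴ s = 52 fs

52 fs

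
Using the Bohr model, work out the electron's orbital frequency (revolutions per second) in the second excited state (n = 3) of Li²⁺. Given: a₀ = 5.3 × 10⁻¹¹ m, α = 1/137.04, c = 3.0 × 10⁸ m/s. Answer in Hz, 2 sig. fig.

r = n²a₀/Z = 1.6 × 10⁻¹⁰ m, v = Zαc/n = 2.2 × 10⁶ m/s
f = v/(2πr) = 2.2 × 10¹⁵ Hz

2.2 × 10¹⁵ Hz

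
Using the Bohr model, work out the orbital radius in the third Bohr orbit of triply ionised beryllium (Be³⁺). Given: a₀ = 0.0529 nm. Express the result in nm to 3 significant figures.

0.119 nm

r_n = n²a₀/Z = 3² × 0.0529 / 4
    = 9 × 0.0529 / 4 = 0.119 nm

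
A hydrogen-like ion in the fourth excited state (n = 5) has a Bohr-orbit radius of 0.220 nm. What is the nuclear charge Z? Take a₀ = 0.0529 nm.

r_n = n²a₀/Z ⇒ Z = n²a₀/r = 5² × 0.0529 / 0.220 ≈ 6.01
Z = 6

6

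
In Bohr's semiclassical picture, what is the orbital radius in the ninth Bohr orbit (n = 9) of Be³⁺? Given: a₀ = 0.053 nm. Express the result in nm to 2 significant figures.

1.1 nm

r_n = n²a₀/Z = 9² × 0.053 / 4
    = 81 × 0.053 / 4 = 1.1 nm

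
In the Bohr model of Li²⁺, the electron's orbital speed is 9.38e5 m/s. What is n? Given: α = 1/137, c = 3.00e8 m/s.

v_n = Zαc/n ⇒ n = Zαc/v = 3 × 0.00730 × 3.00e8 / 9.38e5 ≈ 7.00
n = 7

7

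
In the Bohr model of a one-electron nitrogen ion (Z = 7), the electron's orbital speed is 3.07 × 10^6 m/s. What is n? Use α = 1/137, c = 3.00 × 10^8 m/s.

v_n = Zαc/n ⇒ n = Zαc/v = 7 × 0.00730 × 3.00 × 10^8 / 3.07 × 10^6 ≈ 4.99
n = 5

5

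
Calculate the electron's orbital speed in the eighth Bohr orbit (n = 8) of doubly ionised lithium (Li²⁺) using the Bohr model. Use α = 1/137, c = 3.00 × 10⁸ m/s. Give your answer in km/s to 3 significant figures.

v_n = Zαc/n = 3 × 0.00730 × 3.00 × 10⁸ / 8
    = 821 km/s

821 km/s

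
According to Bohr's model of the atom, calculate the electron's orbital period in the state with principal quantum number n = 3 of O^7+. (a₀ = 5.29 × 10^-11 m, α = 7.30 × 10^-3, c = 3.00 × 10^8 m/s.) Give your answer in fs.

r = n²a₀/Z = 3²·5.29 × 10^-11/8 = 5.95 × 10^-11 m
v = Zαc/n = 8·0.00730·3.00 × 10^8/3 = 5.84 × 10^6 m/s
T = 2πr/v = 6.40 × 10^-17 s = 0.0640 fs

0.0640 fs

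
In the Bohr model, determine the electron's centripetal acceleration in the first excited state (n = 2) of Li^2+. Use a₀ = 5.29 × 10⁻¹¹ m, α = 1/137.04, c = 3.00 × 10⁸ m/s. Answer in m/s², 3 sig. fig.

1.53 × 10²³ m/s²

r = n²a₀/Z = 7.05 × 10⁻¹¹ m, v = Zαc/n = 3.28 × 10⁶ m/s
a = v²/r = (3.28 × 10⁶)² / 7.05 × 10⁻¹¹ = 1.53 × 10²³ m/s²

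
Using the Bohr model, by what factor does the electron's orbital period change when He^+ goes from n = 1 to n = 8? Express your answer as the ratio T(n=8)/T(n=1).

T ∝ Z^-2 · n^3; with Z fixed, T ∝ n^3.
T(n=8)/T(n=1) = (8/1)^3 = 512

512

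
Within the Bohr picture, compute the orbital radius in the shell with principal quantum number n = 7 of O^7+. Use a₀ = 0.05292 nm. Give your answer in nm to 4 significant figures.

r_n = n²a₀/Z = 7² × 0.05292 / 8
    = 49 × 0.05292 / 8 = 0.3241 nm

0.3241 nm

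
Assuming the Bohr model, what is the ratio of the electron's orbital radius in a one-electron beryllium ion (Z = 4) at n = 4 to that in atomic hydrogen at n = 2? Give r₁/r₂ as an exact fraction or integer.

r ∝ Z^-1 · n^2
r₁/r₂ = (4/1)^-1 · (4/2)^2 = 1

1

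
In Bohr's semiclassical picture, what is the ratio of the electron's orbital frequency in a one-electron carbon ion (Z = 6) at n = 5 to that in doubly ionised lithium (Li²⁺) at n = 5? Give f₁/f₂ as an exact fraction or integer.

4

f ∝ Z^2 · n^-3
f₁/f₂ = (6/3)^2 · (5/5)^-3 = 4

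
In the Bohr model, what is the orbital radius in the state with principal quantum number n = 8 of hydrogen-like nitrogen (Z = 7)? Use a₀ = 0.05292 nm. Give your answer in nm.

0.4838 nm

r_n = n²a₀/Z = 8² × 0.05292 / 7
    = 64 × 0.05292 / 7 = 0.4838 nm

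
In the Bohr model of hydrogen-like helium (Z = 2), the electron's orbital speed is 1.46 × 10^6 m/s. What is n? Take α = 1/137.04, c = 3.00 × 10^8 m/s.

v_n = Zαc/n ⇒ n = Zαc/v = 2 × 0.00730 × 3.00 × 10^8 / 1.46 × 10^6 ≈ 3.00
n = 3

3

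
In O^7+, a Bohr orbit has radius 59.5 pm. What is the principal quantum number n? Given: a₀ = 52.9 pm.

r_n = n²a₀/Z ⇒ n² = rZ/a₀ = 59.5 × 8 / 52.9 ≈ 9.00
n = 3

3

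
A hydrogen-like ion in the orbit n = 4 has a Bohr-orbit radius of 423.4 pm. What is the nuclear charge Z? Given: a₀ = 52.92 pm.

r_n = n²a₀/Z ⇒ Z = n²a₀/r = 4² × 52.92 / 423.4 ≈ 2.00
Z = 2

2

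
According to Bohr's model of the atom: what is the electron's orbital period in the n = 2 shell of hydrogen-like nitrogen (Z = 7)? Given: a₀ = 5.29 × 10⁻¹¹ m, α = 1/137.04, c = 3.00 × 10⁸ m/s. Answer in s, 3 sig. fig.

r = n²a₀/Z = 2²·5.29 × 10⁻¹¹/7 = 3.02 × 10⁻¹¹ m
v = Zαc/n = 7·0.00730·3.00 × 10⁸/2 = 7.66 × 10⁶ m/s
T = 2πr/v = 2.48 × 10⁻¹⁷ s

2.48 × 10⁻¹⁷ s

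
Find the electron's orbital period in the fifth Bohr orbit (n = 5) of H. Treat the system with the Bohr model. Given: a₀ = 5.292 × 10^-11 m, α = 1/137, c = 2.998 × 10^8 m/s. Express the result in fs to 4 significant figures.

r = n²a₀/Z = 5²·5.292 × 10^-11/1 = 1.323 × 10^-9 m
v = Zαc/n = 1·0.007299·2.998 × 10^8/5 = 4.377 × 10^5 m/s
T = 2πr/v = 1.899 × 10^-14 s = 18.99 fs

18.99 fs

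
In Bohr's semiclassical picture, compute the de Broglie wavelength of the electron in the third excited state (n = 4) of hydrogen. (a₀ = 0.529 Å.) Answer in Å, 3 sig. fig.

13.3 Å

The Bohr quantisation condition is nλ = 2πr_n.
r_n = n²a₀/Z = 8.46 Å
λ = 2πr_n/n = 2π·8.46/4 = 13.3 Å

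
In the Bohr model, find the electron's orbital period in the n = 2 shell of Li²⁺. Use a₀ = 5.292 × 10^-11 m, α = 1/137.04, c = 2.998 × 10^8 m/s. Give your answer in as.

r = n²a₀/Z = 2²·5.292 × 10^-11/3 = 7.056 × 10^-11 m
v = Zαc/n = 3·0.007297·2.998 × 10^8/2 = 3.282 × 10^6 m/s
T = 2πr/v = 1.351 × 10^-16 s = 135.1 as

135.1 as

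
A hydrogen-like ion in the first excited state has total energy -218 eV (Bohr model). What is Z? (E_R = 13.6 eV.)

8

E_n = −E_R Z²/n² ⇒ Z² = −E_n n²/E_R = 218 × 2² / 13.6 ≈ 64.12
Z = 8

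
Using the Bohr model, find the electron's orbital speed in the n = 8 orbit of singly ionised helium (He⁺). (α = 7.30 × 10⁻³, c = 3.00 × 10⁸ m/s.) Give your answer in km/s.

548 km/s

v_n = Zαc/n = 2 × 0.00730 × 3.00 × 10⁸ / 8
    = 548 km/s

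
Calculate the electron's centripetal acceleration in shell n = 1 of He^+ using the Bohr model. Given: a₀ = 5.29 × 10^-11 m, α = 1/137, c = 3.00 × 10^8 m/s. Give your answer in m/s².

r = n²a₀/Z = 2.65 × 10^-11 m, v = Zαc/n = 4.38 × 10^6 m/s
a = v²/r = (4.38 × 10^6)² / 2.65 × 10^-11 = 7.25 × 10^23 m/s²

7.25 × 10^23 m/s²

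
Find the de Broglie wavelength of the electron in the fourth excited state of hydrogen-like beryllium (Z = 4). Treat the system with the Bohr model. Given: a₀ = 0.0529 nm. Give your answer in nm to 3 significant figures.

0.415 nm

The Bohr quantisation condition is nλ = 2πr_n.
r_n = n²a₀/Z = 0.331 nm
λ = 2πr_n/n = 2π·0.331/5 = 0.415 nm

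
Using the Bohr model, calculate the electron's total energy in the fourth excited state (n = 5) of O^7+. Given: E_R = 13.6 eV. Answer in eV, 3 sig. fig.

-34.8 eV

E_n = −E_R·Z²/n² = −13.6 × 8²/5² = -34.8 eV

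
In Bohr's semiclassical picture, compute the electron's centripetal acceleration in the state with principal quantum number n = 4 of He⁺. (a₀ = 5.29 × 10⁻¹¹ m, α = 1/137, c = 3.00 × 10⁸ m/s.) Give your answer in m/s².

2.83 × 10²¹ m/s²

r = n²a₀/Z = 4.23 × 10⁻¹⁰ m, v = Zαc/n = 1.09 × 10⁶ m/s
a = v²/r = (1.09 × 10⁶)² / 4.23 × 10⁻¹⁰ = 2.83 × 10²¹ m/s²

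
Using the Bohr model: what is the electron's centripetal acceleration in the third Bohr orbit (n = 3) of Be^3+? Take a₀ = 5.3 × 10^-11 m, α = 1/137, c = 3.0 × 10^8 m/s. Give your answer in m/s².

r = n²a₀/Z = 1.2 × 10^-10 m, v = Zαc/n = 2.9 × 10^6 m/s
a = v²/r = (2.9 × 10^6)² / 1.2 × 10^-10 = 7.1 × 10^22 m/s²

7.1 × 10^22 m/s²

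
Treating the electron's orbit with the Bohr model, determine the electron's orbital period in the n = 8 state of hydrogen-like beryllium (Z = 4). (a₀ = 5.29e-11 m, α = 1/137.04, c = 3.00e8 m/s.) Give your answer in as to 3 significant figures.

r = n²a₀/Z = 8²·5.29e-11/4 = 8.46e-10 m
v = Zαc/n = 4·0.00730·3.00e8/8 = 1.09e6 m/s
T = 2πr/v = 4.86e-15 s = 4860 as

4860 as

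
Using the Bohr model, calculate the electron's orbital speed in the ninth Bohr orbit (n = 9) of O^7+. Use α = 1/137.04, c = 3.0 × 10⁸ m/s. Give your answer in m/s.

1.9 × 10⁶ m/s

v_n = Zαc/n = 8 × 0.0073 × 3.0 × 10⁸ / 9
    = 1.9 × 10⁶ m/s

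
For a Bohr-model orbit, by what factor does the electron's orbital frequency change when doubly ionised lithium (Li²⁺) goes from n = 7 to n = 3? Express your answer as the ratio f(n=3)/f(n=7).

f ∝ Z^2 · n^-3; with Z fixed, f ∝ n^-3.
f(n=3)/f(n=7) = (3/7)^-3 = 343/27

343/27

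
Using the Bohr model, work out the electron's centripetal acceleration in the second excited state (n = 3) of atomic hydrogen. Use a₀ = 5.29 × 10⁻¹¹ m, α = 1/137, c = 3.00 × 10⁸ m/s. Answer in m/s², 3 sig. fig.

1.12 × 10²¹ m/s²

r = n²a₀/Z = 4.76 × 10⁻¹⁰ m, v = Zαc/n = 7.30 × 10⁵ m/s
a = v²/r = (7.30 × 10⁵)² / 4.76 × 10⁻¹⁰ = 1.12 × 10²¹ m/s²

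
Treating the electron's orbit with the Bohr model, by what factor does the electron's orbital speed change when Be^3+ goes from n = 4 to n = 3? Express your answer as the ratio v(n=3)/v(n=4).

4/3

v ∝ Z^1 · n^-1; with Z fixed, v ∝ n^-1.
v(n=3)/v(n=4) = (3/4)^-1 = 4/3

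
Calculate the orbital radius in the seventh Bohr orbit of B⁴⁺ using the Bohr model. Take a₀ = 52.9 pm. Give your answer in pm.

518 pm

r_n = n²a₀/Z = 7² × 52.9 / 5
    = 49 × 52.9 / 5 = 518 pm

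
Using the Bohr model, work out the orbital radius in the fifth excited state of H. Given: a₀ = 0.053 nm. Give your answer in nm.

1.9 nm

r_n = n²a₀/Z = 6² × 0.053 / 1
    = 36 × 0.053 / 1 = 1.9 nm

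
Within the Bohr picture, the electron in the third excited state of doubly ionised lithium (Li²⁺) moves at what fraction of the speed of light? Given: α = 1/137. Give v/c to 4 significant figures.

v_n = Zαc/n, so v/c = Zα/n = 3 × 0.007299 / 4 = 0.005474

0.005474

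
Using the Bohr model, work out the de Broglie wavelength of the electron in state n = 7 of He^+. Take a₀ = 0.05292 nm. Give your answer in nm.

The Bohr quantisation condition is nλ = 2πr_n.
r_n = n²a₀/Z = 1.297 nm
λ = 2πr_n/n = 2π·1.297/7 = 1.164 nm

1.164 nm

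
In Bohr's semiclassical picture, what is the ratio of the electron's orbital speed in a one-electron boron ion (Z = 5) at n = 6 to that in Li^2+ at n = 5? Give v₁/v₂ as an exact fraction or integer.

25/18

v ∝ Z^1 · n^-1
v₁/v₂ = (5/3)^1 · (6/5)^-1 = 25/18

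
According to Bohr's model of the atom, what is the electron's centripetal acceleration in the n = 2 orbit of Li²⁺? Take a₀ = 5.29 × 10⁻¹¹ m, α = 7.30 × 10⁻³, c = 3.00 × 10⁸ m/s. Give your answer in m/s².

r = n²a₀/Z = 7.05 × 10⁻¹¹ m, v = Zαc/n = 3.29 × 10⁶ m/s
a = v²/r = (3.29 × 10⁶)² / 7.05 × 10⁻¹¹ = 1.53 × 10²³ m/s²

1.53 × 10²³ m/s²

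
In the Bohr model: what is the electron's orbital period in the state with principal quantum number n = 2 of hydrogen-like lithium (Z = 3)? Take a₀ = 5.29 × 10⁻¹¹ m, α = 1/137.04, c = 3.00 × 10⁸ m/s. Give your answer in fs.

r = n²a₀/Z = 2²·5.29 × 10⁻¹¹/3 = 7.05 × 10⁻¹¹ m
v = Zαc/n = 3·0.00730·3.00 × 10⁸/2 = 3.28 × 10⁶ m/s
T = 2πr/v = 1.35 × 10⁻¹⁶ s = 0.135 fs

0.135 fs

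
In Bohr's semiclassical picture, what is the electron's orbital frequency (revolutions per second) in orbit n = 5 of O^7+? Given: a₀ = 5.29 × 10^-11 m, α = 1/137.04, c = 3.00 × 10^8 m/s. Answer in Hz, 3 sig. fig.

3.37 × 10^15 Hz

r = n²a₀/Z = 1.65 × 10^-10 m, v = Zαc/n = 3.50 × 10^6 m/s
f = v/(2πr) = 3.37 × 10^15 Hz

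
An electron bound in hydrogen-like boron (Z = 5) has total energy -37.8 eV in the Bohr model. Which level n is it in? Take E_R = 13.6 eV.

E_n = −E_R Z²/n² ⇒ n² = E_R Z²/(−E_n) = 13.6 × 5² / 37.8 ≈ 8.99
n = 3

3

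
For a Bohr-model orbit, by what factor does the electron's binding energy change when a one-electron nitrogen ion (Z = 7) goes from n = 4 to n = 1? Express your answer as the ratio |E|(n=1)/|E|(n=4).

16

|E| ∝ Z^2 · n^-2; with Z fixed, |E| ∝ n^-2.
|E|(n=1)/|E|(n=4) = (1/4)^-2 = 16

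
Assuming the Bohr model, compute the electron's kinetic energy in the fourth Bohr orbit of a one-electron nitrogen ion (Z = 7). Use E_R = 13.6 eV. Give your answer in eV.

For a Coulomb orbit the virial theorem gives K = −E_n.
E_n = −E_R·Z²/n², so K = E_R·Z²/n² = 13.6 × 7²/4² = 41.6 eV

41.6 eV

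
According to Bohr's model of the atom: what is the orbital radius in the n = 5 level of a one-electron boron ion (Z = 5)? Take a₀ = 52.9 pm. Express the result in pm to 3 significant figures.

264 pm

r_n = n²a₀/Z = 5² × 52.9 / 5
    = 25 × 52.9 / 5 = 264 pm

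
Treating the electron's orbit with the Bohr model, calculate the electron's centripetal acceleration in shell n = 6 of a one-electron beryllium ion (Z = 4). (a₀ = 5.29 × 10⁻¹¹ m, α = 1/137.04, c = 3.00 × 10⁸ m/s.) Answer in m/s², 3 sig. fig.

4.47 × 10²¹ m/s²

r = n²a₀/Z = 4.76 × 10⁻¹⁰ m, v = Zαc/n = 1.46 × 10⁶ m/s
a = v²/r = (1.46 × 10⁶)² / 4.76 × 10⁻¹⁰ = 4.47 × 10²¹ m/s²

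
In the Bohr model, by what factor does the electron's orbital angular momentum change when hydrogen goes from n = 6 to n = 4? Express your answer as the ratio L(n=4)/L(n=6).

2/3

L = nℏ depends only on n, so L ∝ n.
L(n=4)/L(n=6) = (4/6)^1 = 2/3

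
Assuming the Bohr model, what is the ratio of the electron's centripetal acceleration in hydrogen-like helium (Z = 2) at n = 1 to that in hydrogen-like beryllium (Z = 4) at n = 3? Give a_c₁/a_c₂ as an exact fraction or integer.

81/8

a_c ∝ Z^3 · n^-4
a_c₁/a_c₂ = (2/4)^3 · (1/3)^-4 = 81/8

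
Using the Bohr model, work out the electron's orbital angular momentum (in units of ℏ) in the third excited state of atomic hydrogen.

L_n = nℏ, so L/ℏ = n = 4.

4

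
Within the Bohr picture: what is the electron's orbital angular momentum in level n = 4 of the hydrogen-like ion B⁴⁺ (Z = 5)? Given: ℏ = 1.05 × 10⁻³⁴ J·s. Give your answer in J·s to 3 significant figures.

4.20 × 10⁻³⁴ J·s

L_n = nℏ = 4 × 1.05 × 10⁻³⁴ = 4.20 × 10⁻³⁴ J·s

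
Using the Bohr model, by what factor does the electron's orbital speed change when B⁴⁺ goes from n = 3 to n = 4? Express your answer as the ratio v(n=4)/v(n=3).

3/4

v ∝ Z^1 · n^-1; with Z fixed, v ∝ n^-1.
v(n=4)/v(n=3) = (4/3)^-1 = 3/4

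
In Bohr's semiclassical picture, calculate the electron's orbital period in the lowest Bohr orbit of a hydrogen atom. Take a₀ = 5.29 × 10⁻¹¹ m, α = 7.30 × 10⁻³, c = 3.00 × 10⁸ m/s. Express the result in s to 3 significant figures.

r = n²a₀/Z = 1²·5.29 × 10⁻¹¹/1 = 5.29 × 10⁻¹¹ m
v = Zαc/n = 1·0.00730·3.00 × 10⁸/1 = 2.19 × 10⁶ m/s
T = 2πr/v = 1.52 × 10⁻¹⁶ s

1.52 × 10⁻¹⁶ s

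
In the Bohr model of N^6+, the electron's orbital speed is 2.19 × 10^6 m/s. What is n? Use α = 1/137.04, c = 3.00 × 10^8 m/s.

7

v_n = Zαc/n ⇒ n = Zαc/v = 7 × 0.00730 × 3.00 × 10^8 / 2.19 × 10^6 ≈ 7.00
n = 7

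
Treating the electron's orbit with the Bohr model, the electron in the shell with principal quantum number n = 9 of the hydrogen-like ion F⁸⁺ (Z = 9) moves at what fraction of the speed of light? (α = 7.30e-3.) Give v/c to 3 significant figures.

0.00730

v_n = Zαc/n, so v/c = Zα/n = 9 × 0.00730 / 9 = 0.00730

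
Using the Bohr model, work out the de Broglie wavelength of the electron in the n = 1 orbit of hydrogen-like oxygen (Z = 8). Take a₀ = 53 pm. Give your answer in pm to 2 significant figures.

The Bohr quantisation condition is nλ = 2πr_n.
r_n = n²a₀/Z = 6.6 pm
λ = 2πr_n/n = 2π·6.6/1 = 42 pm

42 pm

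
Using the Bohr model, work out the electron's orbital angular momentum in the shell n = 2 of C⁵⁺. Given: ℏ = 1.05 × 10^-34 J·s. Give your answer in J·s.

2.10 × 10^-34 J·s

L_n = nℏ = 2 × 1.05 × 10^-34 = 2.10 × 10^-34 J·s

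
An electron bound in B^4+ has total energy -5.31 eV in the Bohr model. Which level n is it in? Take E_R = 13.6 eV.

8

E_n = −E_R Z²/n² ⇒ n² = E_R Z²/(−E_n) = 13.6 × 5² / 5.31 ≈ 64.03
n = 8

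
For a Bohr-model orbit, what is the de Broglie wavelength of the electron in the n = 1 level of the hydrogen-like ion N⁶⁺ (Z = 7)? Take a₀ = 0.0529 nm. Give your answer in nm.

The Bohr quantisation condition is nλ = 2πr_n.
r_n = n²a₀/Z = 0.00756 nm
λ = 2πr_n/n = 2π·0.00756/1 = 0.0475 nm

0.0475 nm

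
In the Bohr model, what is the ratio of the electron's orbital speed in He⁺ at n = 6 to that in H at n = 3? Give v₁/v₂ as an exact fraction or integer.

1

v ∝ Z^1 · n^-1
v₁/v₂ = (2/1)^1 · (6/3)^-1 = 1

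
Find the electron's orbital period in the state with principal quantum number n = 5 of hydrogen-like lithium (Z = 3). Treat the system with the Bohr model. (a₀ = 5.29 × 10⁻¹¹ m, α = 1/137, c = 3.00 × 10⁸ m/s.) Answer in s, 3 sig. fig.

r = n²a₀/Z = 5²·5.29 × 10⁻¹¹/3 = 4.41 × 10⁻¹⁰ m
v = Zαc/n = 3·0.00730·3.00 × 10⁸/5 = 1.31 × 10⁶ m/s
T = 2πr/v = 2.11 × 10⁻¹⁵ s

2.11 × 10⁻¹⁵ s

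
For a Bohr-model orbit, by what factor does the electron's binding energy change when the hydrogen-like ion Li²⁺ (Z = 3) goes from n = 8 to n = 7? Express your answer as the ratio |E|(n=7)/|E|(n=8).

|E| ∝ Z^2 · n^-2; with Z fixed, |E| ∝ n^-2.
|E|(n=7)/|E|(n=8) = (7/8)^-2 = 64/49

64/49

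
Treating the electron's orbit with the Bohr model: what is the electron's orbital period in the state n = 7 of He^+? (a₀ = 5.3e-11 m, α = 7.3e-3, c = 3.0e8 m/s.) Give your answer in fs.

13 fs

r = n²a₀/Z = 7²·5.3e-11/2 = 1.3e-9 m
v = Zαc/n = 2·0.0073·3.0e8/7 = 6.3e5 m/s
T = 2πr/v = 1.3e-14 s = 13 fs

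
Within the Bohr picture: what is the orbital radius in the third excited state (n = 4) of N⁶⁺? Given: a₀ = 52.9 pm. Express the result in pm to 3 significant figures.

121 pm

r_n = n²a₀/Z = 4² × 52.9 / 7
    = 16 × 52.9 / 7 = 121 pm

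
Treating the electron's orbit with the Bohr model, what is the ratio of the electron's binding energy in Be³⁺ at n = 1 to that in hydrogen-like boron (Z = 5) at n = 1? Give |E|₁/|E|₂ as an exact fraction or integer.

|E| ∝ Z^2 · n^-2
|E|₁/|E|₂ = (4/5)^2 · (1/1)^-2 = 16/25

16/25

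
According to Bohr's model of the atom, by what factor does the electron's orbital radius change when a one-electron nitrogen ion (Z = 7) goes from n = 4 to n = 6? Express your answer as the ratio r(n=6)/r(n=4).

r ∝ Z^-1 · n^2; with Z fixed, r ∝ n^2.
r(n=6)/r(n=4) = (6/4)^2 = 9/4

9/4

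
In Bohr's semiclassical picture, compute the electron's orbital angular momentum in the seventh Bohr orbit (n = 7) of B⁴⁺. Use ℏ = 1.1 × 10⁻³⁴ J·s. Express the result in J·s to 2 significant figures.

7.7 × 10⁻³⁴ J·s

L_n = nℏ = 7 × 1.1 × 10⁻³⁴ = 7.7 × 10⁻³⁴ J·s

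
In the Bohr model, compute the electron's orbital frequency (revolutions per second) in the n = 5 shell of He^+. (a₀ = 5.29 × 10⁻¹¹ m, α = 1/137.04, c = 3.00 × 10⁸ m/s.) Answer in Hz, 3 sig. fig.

r = n²a₀/Z = 6.61 × 10⁻¹⁰ m, v = Zαc/n = 8.76 × 10⁵ m/s
f = v/(2πr) = 2.11 × 10¹⁴ Hz

2.11 × 10¹⁴ Hz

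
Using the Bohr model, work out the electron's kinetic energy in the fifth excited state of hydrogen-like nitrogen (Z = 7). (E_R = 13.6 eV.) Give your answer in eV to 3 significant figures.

For a Coulomb orbit the virial theorem gives K = −E_n.
E_n = −E_R·Z²/n², so K = E_R·Z²/n² = 13.6 × 7²/6² = 18.5 eV

18.5 eV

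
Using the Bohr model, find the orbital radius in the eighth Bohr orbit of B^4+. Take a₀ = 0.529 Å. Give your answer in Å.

r_n = n²a₀/Z = 8² × 0.529 / 5
    = 64 × 0.529 / 5 = 6.77 Å

6.77 Å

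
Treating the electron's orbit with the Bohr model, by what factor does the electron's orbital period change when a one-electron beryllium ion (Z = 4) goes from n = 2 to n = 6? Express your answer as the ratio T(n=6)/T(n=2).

27

T ∝ Z^-2 · n^3; with Z fixed, T ∝ n^3.
T(n=6)/T(n=2) = (6/2)^3 = 27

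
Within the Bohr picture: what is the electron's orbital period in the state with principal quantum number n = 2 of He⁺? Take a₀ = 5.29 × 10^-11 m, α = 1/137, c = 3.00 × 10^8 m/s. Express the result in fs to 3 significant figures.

0.304 fs

r = n²a₀/Z = 2²·5.29 × 10^-11/2 = 1.06 × 10^-10 m
v = Zαc/n = 2·0.00730·3.00 × 10^8/2 = 2.19 × 10^6 m/s
T = 2πr/v = 3.04 × 10^-16 s = 0.304 fs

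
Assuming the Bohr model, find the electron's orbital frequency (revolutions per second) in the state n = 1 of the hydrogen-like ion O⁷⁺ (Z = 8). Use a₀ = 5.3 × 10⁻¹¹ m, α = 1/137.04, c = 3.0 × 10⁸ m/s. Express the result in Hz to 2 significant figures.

r = n²a₀/Z = 6.6 × 10⁻¹² m, v = Zαc/n = 1.8 × 10⁷ m/s
f = v/(2πr) = 4.2 × 10¹⁷ Hz

4.2 × 10¹⁷ Hz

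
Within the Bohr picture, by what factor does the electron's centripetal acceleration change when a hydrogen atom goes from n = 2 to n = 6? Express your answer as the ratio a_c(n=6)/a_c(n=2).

1/81

a_c ∝ Z^3 · n^-4; with Z fixed, a_c ∝ n^-4.
a_c(n=6)/a_c(n=2) = (6/2)^-4 = 1/81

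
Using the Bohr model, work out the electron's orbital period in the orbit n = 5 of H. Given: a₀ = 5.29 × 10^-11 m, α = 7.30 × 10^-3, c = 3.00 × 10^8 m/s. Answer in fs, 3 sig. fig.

19.0 fs

r = n²a₀/Z = 5²·5.29 × 10^-11/1 = 1.32 × 10^-9 m
v = Zαc/n = 1·0.00730·3.00 × 10^8/5 = 4.38 × 10^5 m/s
T = 2πr/v = 1.90 × 10^-14 s = 19.0 fs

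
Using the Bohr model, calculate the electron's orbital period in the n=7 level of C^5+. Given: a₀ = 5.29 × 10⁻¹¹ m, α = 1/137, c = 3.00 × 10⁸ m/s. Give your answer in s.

1.45 × 10⁻¹⁵ s

r = n²a₀/Z = 7²·5.29 × 10⁻¹¹/6 = 4.32 × 10⁻¹⁰ m
v = Zαc/n = 6·0.00730·3.00 × 10⁸/7 = 1.88 × 10⁶ m/s
T = 2πr/v = 1.45 × 10⁻¹⁵ s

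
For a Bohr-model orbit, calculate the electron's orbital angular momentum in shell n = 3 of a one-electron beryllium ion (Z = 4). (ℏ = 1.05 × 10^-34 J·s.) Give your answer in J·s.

L_n = nℏ = 3 × 1.05 × 10^-34 = 3.15 × 10^-34 J·s

3.15 × 10^-34 J·s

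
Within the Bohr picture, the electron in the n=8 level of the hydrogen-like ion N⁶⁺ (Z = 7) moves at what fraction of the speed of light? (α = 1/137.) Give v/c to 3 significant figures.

0.00639

v_n = Zαc/n, so v/c = Zα/n = 7 × 0.00730 / 8 = 0.00639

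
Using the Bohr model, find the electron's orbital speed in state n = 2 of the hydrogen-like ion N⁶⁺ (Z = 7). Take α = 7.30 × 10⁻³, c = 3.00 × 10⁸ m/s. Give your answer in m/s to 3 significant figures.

7.67 × 10⁶ m/s

v_n = Zαc/n = 7 × 0.00730 × 3.00 × 10⁸ / 2
    = 7.67 × 10⁶ m/s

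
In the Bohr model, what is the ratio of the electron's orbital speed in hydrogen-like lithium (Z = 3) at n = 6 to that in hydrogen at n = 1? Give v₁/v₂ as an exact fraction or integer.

v ∝ Z^1 · n^-1
v₁/v₂ = (3/1)^1 · (6/1)^-1 = 1/2

1/2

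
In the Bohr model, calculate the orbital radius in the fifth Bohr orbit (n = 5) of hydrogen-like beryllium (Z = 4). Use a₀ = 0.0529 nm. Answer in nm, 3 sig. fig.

0.331 nm

r_n = n²a₀/Z = 5² × 0.0529 / 4
    = 25 × 0.0529 / 4 = 0.331 nm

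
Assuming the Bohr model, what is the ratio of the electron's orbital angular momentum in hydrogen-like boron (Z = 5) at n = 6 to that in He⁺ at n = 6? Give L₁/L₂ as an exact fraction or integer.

L = nℏ is independent of Z.
L₁/L₂ = n₁/n₂ = 6/6 = 1

1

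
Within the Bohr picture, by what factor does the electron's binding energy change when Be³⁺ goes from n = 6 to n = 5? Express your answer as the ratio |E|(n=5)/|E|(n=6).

36/25

|E| ∝ Z^2 · n^-2; with Z fixed, |E| ∝ n^-2.
|E|(n=5)/|E|(n=6) = (5/6)^-2 = 36/25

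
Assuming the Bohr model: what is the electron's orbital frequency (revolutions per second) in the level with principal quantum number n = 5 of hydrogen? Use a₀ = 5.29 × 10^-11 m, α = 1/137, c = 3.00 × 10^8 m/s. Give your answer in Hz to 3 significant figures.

5.27 × 10^13 Hz

r = n²a₀/Z = 1.32 × 10^-9 m, v = Zαc/n = 4.38 × 10^5 m/s
f = v/(2πr) = 5.27 × 10^13 Hz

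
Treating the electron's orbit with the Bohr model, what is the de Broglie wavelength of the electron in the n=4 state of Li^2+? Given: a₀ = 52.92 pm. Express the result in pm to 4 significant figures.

443.3 pm

The Bohr quantisation condition is nλ = 2πr_n.
r_n = n²a₀/Z = 282.2 pm
λ = 2πr_n/n = 2π·282.2/4 = 443.3 pm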